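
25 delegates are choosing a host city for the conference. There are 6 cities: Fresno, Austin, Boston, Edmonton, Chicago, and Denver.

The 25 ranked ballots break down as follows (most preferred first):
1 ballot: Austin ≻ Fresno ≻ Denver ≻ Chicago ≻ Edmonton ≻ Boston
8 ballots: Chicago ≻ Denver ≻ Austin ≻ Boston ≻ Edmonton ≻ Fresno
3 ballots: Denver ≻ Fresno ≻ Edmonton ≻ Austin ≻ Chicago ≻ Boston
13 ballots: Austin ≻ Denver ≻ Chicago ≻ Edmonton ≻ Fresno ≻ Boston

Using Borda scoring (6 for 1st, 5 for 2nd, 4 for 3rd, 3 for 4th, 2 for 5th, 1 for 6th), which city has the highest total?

Denver

Fresno: 1×5 + 8×1 + 3×5 + 13×2 = 54
Austin: 1×6 + 8×4 + 3×3 + 13×6 = 125
Boston: 1×1 + 8×3 + 3×1 + 13×1 = 41
Edmonton: 1×2 + 8×2 + 3×4 + 13×3 = 69
Chicago: 1×3 + 8×6 + 3×2 + 13×4 = 109
Denver: 1×4 + 8×5 + 3×6 + 13×5 = 127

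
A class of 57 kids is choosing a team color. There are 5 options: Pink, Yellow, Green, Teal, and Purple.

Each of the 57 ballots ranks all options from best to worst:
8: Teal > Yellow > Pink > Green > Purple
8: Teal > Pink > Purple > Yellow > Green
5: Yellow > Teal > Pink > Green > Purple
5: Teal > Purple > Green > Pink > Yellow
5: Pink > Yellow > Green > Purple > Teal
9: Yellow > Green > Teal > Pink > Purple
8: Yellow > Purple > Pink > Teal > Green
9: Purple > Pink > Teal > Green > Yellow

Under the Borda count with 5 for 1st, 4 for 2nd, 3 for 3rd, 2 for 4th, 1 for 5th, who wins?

Pink: 8×3 + 8×4 + 5×3 + 5×2 + 5×5 + 9×2 + 8×3 + 9×4 = 184
Yellow: 8×4 + 8×2 + 5×5 + 5×1 + 5×4 + 9×5 + 8×5 + 9×1 = 192
Green: 8×2 + 8×1 + 5×2 + 5×3 + 5×3 + 9×4 + 8×1 + 9×2 = 126
Teal: 8×5 + 8×5 + 5×4 + 5×5 + 5×1 + 9×3 + 8×2 + 9×3 = 200
Purple: 8×1 + 8×3 + 5×1 + 5×4 + 5×2 + 9×1 + 8×4 + 9×5 = 153

Teal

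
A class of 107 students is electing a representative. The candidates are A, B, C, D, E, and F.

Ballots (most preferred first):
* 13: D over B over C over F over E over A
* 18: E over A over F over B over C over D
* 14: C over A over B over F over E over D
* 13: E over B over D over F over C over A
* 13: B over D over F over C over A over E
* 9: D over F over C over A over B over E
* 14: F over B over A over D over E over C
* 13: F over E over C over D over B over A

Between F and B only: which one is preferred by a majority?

F

F is ranked above B on 54 ballots; B above F on 53.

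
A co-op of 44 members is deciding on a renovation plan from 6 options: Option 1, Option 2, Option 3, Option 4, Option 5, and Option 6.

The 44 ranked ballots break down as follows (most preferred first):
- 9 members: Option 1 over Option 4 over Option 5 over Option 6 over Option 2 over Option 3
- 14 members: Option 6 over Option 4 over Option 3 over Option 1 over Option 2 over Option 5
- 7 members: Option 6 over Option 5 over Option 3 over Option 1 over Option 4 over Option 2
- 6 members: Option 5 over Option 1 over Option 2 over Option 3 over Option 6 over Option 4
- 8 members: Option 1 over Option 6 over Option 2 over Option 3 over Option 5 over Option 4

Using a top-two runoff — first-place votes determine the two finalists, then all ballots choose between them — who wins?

Option 1

Round 1 first-place votes: Option 1 17, Option 2 0, Option 3 0, Option 4 0, Option 5 6, Option 6 21. Option 6 and Option 1 advance.
Runoff: Option 6 is ranked above Option 1 on 21 ballots, Option 1 above Option 6 on 23.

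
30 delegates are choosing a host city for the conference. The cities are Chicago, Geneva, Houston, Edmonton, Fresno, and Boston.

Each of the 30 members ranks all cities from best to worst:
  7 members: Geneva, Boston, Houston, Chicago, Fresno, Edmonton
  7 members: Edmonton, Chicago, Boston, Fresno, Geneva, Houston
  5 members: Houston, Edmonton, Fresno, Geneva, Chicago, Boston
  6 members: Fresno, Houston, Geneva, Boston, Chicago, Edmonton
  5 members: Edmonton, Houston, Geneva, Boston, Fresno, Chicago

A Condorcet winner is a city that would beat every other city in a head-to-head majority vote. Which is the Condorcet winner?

Houston

Houston vs Chicago: 23–7
Houston vs Geneva: 16–14
Houston vs Edmonton: 18–12
Houston vs Fresno: 17–13
Houston vs Boston: 16–14
Houston beats every other city.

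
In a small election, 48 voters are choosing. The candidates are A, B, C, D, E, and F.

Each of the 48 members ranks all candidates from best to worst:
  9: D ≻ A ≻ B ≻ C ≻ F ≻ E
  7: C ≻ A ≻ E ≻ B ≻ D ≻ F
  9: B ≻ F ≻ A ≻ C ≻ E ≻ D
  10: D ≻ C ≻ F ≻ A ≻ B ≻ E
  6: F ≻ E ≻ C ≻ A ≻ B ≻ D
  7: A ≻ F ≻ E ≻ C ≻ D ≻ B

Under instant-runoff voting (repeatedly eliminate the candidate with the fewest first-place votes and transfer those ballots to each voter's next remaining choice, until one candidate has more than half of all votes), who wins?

Round 1: A 7, B 9, C 7, D 19, E 0, F 6. E eliminated.
Round 2: A 7, B 9, C 7, D 19, F 6. F eliminated.
Round 3: A 7, B 9, C 13, D 19. A eliminated.
Round 4: B 9, C 20, D 19. B eliminated.
Round 5: C 29, D 19. C has a majority (≥25).

C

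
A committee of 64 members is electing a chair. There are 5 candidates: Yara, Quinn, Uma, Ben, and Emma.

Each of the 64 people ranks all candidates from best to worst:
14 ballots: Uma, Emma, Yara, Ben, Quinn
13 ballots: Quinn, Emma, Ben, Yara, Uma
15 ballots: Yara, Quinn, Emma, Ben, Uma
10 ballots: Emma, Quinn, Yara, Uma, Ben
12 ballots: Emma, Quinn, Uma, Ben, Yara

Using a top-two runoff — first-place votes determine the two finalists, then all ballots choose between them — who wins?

Emma

Round 1 first-place votes: Yara 15, Quinn 13, Uma 14, Ben 0, Emma 22. Emma and Yara advance.
Runoff: Emma is ranked above Yara on 49 ballots, Yara above Emma on 15.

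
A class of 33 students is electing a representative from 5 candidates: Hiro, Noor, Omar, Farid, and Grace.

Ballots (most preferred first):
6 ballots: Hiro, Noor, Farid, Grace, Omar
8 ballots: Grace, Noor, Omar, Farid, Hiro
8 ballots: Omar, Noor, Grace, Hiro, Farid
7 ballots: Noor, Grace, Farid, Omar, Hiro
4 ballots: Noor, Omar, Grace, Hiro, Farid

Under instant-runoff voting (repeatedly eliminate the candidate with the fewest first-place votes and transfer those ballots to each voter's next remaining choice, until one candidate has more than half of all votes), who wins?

Noor

Round 1: Hiro 6, Noor 11, Omar 8, Farid 0, Grace 8. Farid eliminated.
Round 2: Hiro 6, Noor 11, Omar 8, Grace 8. Hiro eliminated.
Round 3: Noor 17, Omar 8, Grace 8. Noor has a majority (≥17).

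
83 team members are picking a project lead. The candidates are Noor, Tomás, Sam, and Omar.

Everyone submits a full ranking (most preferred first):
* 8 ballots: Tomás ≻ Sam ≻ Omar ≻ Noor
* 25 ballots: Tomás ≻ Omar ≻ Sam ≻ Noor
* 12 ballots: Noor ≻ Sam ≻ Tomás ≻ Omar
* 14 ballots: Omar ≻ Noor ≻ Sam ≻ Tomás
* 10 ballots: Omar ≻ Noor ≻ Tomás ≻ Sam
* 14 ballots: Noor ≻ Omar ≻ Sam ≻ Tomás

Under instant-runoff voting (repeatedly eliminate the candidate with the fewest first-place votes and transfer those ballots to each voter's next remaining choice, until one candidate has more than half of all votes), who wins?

Round 1: Noor 26, Tomás 33, Sam 0, Omar 24. Sam eliminated.
Round 2: Noor 26, Tomás 33, Omar 24. Omar eliminated.
Round 3: Noor 50, Tomás 33. Noor has a majority (≥42).

Noor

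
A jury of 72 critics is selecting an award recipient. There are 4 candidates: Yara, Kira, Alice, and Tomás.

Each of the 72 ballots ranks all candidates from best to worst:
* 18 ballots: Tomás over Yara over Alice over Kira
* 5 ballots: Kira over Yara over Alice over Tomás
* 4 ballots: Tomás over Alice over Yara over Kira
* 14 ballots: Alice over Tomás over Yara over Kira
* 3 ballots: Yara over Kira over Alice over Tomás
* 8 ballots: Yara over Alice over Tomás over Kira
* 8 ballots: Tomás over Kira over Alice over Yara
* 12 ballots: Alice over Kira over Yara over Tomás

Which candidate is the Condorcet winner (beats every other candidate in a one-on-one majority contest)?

Alice

Alice vs Yara: 38–34
Alice vs Kira: 56–16
Alice vs Tomás: 42–30
Alice beats every other candidate.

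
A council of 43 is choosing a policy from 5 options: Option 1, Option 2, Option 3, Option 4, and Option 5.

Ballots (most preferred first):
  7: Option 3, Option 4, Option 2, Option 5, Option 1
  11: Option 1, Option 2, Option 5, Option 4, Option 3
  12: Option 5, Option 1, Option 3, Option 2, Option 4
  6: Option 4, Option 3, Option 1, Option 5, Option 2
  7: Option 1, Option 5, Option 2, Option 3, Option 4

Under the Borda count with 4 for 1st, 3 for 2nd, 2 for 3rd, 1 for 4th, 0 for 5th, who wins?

Option 1: 7×0 + 11×4 + 12×3 + 6×2 + 7×4 = 120
Option 2: 7×2 + 11×3 + 12×1 + 6×0 + 7×2 = 73
Option 3: 7×4 + 11×0 + 12×2 + 6×3 + 7×1 = 77
Option 4: 7×3 + 11×1 + 12×0 + 6×4 + 7×0 = 56
Option 5: 7×1 + 11×2 + 12×4 + 6×1 + 7×3 = 104

Option 1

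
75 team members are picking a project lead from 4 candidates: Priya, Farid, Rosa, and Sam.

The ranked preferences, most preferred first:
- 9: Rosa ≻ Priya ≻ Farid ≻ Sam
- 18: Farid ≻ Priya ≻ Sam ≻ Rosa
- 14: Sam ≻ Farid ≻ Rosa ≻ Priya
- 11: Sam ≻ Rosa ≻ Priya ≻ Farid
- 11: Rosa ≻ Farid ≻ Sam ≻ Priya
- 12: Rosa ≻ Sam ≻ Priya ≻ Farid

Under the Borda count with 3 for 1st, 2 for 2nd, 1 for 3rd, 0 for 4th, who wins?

Rosa

Priya: 9×2 + 18×2 + 14×0 + 11×1 + 11×0 + 12×1 = 77
Farid: 9×1 + 18×3 + 14×2 + 11×0 + 11×2 + 12×0 = 113
Rosa: 9×3 + 18×0 + 14×1 + 11×2 + 11×3 + 12×3 = 132
Sam: 9×0 + 18×1 + 14×3 + 11×3 + 11×1 + 12×2 = 128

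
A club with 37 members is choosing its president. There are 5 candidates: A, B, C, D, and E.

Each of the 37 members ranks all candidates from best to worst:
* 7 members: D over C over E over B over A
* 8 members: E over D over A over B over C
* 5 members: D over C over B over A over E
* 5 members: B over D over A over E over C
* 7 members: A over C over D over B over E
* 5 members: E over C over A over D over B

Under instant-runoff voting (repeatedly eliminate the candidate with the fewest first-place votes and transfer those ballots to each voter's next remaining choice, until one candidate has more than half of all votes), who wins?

D

Round 1: A 7, B 5, C 0, D 12, E 13. C eliminated.
Round 2: A 7, B 5, D 12, E 13. B eliminated.
Round 3: A 7, D 17, E 13. A eliminated.
Round 4: D 24, E 13. D has a majority (≥19).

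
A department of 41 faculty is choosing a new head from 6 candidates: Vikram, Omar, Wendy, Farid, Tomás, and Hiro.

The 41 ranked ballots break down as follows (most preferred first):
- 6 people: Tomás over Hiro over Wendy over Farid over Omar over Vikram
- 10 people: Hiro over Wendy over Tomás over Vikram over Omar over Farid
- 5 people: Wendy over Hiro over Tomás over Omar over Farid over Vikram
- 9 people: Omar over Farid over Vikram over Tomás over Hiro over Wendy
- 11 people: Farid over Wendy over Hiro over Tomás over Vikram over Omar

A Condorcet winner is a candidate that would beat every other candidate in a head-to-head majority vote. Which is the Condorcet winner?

Hiro vs Vikram: 32–9
Hiro vs Omar: 32–9
Hiro vs Wendy: 25–16
Hiro vs Farid: 21–20
Hiro vs Tomás: 26–15
Hiro beats every other candidate.

Hiro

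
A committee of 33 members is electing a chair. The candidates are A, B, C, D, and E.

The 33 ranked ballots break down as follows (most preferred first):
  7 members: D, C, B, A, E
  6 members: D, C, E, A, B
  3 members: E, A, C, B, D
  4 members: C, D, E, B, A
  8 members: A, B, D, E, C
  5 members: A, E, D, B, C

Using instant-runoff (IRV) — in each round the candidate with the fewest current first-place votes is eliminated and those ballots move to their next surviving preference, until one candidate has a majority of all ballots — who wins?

D

Round 1: A 13, B 0, C 4, D 13, E 3. B eliminated.
Round 2: A 13, C 4, D 13, E 3. E eliminated.
Round 3: A 16, C 4, D 13. C eliminated.
Round 4: A 16, D 17. D has a majority (≥17).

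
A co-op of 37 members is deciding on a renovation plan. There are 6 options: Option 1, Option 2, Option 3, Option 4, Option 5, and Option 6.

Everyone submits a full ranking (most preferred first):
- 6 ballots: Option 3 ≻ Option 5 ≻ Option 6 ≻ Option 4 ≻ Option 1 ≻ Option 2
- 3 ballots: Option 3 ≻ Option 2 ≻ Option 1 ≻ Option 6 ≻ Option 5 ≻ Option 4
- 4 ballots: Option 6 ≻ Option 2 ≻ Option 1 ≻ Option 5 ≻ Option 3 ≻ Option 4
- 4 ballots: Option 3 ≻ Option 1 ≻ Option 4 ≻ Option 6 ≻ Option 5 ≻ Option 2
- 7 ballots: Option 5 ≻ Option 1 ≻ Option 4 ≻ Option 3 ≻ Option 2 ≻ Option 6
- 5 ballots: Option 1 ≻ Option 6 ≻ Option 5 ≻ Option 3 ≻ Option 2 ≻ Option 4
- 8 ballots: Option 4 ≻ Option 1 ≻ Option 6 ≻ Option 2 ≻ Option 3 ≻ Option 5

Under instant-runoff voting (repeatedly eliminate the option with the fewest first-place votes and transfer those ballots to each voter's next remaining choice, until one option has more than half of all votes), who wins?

Option 1

Round 1: Option 1 5, Option 2 0, Option 3 13, Option 4 8, Option 5 7, Option 6 4. Option 2 eliminated.
Round 2: Option 1 5, Option 3 13, Option 4 8, Option 5 7, Option 6 4. Option 6 eliminated.
Round 3: Option 1 9, Option 3 13, Option 4 8, Option 5 7. Option 5 eliminated.
Round 4: Option 1 16, Option 3 13, Option 4 8. Option 4 eliminated.
Round 5: Option 1 24, Option 3 13. Option 1 has a majority (≥19).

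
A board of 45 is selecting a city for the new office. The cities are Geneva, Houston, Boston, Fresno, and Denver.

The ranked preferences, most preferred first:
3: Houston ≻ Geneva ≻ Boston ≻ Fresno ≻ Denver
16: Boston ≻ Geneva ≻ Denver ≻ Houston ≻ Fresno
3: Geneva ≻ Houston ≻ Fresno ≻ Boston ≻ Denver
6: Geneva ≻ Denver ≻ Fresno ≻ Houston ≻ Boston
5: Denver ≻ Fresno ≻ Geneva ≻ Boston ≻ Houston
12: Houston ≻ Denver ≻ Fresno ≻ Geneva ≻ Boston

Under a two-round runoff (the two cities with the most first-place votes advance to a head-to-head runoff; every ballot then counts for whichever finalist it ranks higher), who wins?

Houston

Round 1 first-place votes: Geneva 9, Houston 15, Boston 16, Fresno 0, Denver 5. Boston and Houston advance.
Runoff: Boston is ranked above Houston on 21 ballots, Houston above Boston on 24.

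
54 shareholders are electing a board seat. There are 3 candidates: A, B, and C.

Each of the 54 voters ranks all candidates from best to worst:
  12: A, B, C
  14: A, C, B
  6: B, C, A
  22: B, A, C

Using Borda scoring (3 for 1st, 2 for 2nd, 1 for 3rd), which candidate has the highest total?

A: 12×3 + 14×3 + 6×1 + 22×2 = 128
B: 12×2 + 14×1 + 6×3 + 22×3 = 122
C: 12×1 + 14×2 + 6×2 + 22×1 = 74

A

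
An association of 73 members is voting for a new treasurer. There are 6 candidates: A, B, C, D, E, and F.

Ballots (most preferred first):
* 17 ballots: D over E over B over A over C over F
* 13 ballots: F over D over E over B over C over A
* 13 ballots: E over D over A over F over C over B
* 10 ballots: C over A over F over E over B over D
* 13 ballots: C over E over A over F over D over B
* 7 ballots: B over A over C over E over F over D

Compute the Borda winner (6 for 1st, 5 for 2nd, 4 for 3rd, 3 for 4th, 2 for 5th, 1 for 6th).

A: 17×3 + 13×1 + 13×4 + 10×5 + 13×4 + 7×5 = 253
B: 17×4 + 13×3 + 13×1 + 10×2 + 13×1 + 7×6 = 195
C: 17×2 + 13×2 + 13×2 + 10×6 + 13×6 + 7×4 = 252
D: 17×6 + 13×5 + 13×5 + 10×1 + 13×2 + 7×1 = 275
E: 17×5 + 13×4 + 13×6 + 10×3 + 13×5 + 7×3 = 331
F: 17×1 + 13×6 + 13×3 + 10×4 + 13×3 + 7×2 = 227

E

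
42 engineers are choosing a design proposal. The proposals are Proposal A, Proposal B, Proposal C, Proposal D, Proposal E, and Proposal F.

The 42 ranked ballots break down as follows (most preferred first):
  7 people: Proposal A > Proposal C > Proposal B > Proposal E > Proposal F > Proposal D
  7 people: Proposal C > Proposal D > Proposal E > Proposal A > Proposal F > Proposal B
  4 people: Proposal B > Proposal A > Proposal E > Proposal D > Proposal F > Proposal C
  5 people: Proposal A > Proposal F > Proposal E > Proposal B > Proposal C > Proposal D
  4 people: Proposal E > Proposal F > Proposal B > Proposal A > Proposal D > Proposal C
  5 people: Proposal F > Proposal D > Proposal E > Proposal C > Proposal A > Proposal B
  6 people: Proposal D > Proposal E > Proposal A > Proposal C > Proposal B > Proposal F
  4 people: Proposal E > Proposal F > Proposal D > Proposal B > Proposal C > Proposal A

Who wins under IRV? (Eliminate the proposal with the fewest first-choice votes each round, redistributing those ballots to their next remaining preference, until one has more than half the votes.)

Round 1: Proposal A 12, Proposal B 4, Proposal C 7, Proposal D 6, Proposal E 8, Proposal F 5. Proposal B eliminated.
Round 2: Proposal A 16, Proposal C 7, Proposal D 6, Proposal E 8, Proposal F 5. Proposal F eliminated.
Round 3: Proposal A 16, Proposal C 7, Proposal D 11, Proposal E 8. Proposal C eliminated.
Round 4: Proposal A 16, Proposal D 18, Proposal E 8. Proposal E eliminated.
Round 5: Proposal A 20, Proposal D 22. Proposal D has a majority (≥22).

Proposal D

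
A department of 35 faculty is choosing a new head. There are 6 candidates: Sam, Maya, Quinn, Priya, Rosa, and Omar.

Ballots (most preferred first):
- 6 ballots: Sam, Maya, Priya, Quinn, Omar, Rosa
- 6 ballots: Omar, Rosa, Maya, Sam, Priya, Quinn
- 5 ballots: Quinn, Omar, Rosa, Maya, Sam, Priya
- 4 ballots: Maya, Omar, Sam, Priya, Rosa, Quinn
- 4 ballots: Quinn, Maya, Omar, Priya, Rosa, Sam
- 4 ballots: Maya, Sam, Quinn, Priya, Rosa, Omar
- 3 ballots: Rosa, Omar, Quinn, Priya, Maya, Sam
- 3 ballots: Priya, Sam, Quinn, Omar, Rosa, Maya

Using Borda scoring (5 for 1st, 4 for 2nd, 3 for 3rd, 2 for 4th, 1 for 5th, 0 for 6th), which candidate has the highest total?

Sam: 6×5 + 6×2 + 5×1 + 4×3 + 4×0 + 4×4 + 3×0 + 3×4 = 87
Maya: 6×4 + 6×3 + 5×2 + 4×5 + 4×4 + 4×5 + 3×1 + 3×0 = 111
Quinn: 6×2 + 6×0 + 5×5 + 4×0 + 4×5 + 4×3 + 3×3 + 3×3 = 87
Priya: 6×3 + 6×1 + 5×0 + 4×2 + 4×2 + 4×2 + 3×2 + 3×5 = 69
Rosa: 6×0 + 6×4 + 5×3 + 4×1 + 4×1 + 4×1 + 3×5 + 3×1 = 69
Omar: 6×1 + 6×5 + 5×4 + 4×4 + 4×3 + 4×0 + 3×4 + 3×2 = 102

Maya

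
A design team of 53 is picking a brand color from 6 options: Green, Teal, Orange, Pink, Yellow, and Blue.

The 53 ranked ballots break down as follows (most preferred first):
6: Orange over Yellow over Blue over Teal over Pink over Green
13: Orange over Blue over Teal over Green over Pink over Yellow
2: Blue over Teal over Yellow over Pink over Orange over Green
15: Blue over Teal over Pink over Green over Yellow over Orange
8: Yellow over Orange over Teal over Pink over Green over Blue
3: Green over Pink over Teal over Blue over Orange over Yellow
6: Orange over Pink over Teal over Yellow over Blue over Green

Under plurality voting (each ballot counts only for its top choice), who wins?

Orange

First-place votes: Green 3, Teal 0, Orange 25, Pink 0, Yellow 8, Blue 17.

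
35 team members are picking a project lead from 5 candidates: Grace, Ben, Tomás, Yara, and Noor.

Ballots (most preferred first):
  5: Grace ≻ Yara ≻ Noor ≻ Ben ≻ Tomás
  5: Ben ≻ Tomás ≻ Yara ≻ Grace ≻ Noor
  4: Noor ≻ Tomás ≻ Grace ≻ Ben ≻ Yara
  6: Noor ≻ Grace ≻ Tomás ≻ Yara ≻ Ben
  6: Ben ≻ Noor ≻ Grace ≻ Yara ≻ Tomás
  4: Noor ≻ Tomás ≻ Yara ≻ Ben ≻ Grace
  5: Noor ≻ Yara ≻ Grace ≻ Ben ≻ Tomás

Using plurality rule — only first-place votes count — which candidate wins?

Noor

First-place votes: Grace 5, Ben 11, Tomás 0, Yara 0, Noor 19.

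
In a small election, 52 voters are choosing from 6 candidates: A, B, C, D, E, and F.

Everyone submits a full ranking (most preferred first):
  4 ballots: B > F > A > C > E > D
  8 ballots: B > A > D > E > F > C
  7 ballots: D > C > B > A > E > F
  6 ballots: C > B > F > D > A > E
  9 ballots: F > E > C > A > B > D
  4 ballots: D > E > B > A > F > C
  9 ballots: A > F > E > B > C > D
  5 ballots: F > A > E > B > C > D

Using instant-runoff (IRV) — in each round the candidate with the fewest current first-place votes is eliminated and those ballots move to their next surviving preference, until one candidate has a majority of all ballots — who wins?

B

Round 1: A 9, B 12, C 6, D 11, E 0, F 14. E eliminated.
Round 2: A 9, B 12, C 6, D 11, F 14. C eliminated.
Round 3: A 9, B 18, D 11, F 14. A eliminated.
Round 4: B 18, D 11, F 23. D eliminated.
Round 5: B 29, F 23. B has a majority (≥27).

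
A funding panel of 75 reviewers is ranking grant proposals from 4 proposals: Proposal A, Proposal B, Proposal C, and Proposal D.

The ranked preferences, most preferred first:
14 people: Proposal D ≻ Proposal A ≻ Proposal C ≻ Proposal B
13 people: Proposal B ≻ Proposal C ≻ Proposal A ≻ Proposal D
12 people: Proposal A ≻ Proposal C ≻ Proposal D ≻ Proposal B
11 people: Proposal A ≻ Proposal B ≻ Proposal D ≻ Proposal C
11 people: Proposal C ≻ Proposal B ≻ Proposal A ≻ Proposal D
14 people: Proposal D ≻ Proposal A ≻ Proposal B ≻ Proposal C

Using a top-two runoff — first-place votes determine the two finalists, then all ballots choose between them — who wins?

Round 1 first-place votes: Proposal A 23, Proposal B 13, Proposal C 11, Proposal D 28. Proposal D and Proposal A advance.
Runoff: Proposal D is ranked above Proposal A on 28 ballots, Proposal A above Proposal D on 47.

Proposal A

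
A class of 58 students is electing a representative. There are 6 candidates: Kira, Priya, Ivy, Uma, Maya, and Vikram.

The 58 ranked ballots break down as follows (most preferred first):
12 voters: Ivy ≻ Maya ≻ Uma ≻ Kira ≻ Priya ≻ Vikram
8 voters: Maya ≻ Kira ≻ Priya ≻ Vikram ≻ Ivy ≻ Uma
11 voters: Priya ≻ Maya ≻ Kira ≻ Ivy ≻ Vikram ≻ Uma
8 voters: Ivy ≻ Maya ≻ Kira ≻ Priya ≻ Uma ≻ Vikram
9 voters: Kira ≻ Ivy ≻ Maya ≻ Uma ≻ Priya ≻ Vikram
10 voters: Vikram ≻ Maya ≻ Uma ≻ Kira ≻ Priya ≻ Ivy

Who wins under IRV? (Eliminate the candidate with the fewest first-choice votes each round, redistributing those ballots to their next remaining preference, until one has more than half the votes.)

Round 1: Kira 9, Priya 11, Ivy 20, Uma 0, Maya 8, Vikram 10. Uma eliminated.
Round 2: Kira 9, Priya 11, Ivy 20, Maya 8, Vikram 10. Maya eliminated.
Round 3: Kira 17, Priya 11, Ivy 20, Vikram 10. Vikram eliminated.
Round 4: Kira 27, Priya 11, Ivy 20. Priya eliminated.
Round 5: Kira 38, Ivy 20. Kira has a majority (≥30).

Kira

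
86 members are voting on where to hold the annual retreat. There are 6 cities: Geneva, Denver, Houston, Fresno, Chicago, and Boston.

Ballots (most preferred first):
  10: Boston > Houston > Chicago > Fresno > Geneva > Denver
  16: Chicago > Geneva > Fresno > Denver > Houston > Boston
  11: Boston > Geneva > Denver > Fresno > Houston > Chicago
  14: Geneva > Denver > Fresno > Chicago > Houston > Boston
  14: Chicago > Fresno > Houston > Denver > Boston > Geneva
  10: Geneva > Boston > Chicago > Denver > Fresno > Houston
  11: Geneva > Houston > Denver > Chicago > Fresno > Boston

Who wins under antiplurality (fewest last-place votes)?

Last-place votes: Geneva 14, Denver 10, Houston 10, Fresno 0, Chicago 11, Boston 41.

Fresno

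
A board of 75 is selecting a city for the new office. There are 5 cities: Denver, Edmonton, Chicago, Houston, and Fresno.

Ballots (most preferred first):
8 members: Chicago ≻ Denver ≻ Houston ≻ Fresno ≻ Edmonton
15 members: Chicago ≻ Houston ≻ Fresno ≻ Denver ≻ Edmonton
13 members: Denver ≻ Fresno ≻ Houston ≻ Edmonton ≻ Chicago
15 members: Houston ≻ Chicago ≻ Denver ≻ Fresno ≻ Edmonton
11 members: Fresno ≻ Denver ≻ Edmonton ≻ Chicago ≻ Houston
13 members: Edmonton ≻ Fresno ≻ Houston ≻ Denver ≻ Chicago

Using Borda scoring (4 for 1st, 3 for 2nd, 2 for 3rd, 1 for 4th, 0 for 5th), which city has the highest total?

Fresno

Denver: 8×3 + 15×1 + 13×4 + 15×2 + 11×3 + 13×1 = 167
Edmonton: 8×0 + 15×0 + 13×1 + 15×0 + 11×2 + 13×4 = 87
Chicago: 8×4 + 15×4 + 13×0 + 15×3 + 11×1 + 13×0 = 148
Houston: 8×2 + 15×3 + 13×2 + 15×4 + 11×0 + 13×2 = 173
Fresno: 8×1 + 15×2 + 13×3 + 15×1 + 11×4 + 13×3 = 175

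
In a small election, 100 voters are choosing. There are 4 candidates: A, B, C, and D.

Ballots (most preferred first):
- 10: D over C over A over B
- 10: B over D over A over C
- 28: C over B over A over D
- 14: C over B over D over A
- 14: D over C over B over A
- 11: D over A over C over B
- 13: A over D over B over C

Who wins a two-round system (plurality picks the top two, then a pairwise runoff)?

D

Round 1 first-place votes: A 13, B 10, C 42, D 35. C and D advance.
Runoff: C is ranked above D on 42 ballots, D above C on 58.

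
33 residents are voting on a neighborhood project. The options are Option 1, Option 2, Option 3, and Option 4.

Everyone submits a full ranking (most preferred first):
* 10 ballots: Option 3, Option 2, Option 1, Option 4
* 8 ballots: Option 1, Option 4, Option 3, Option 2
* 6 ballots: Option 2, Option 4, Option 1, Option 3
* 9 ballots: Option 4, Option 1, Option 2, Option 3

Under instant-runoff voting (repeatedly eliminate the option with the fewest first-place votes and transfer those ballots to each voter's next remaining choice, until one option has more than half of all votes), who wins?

Round 1: Option 1 8, Option 2 6, Option 3 10, Option 4 9. Option 2 eliminated.
Round 2: Option 1 8, Option 3 10, Option 4 15. Option 1 eliminated.
Round 3: Option 3 10, Option 4 23. Option 4 has a majority (≥17).

Option 4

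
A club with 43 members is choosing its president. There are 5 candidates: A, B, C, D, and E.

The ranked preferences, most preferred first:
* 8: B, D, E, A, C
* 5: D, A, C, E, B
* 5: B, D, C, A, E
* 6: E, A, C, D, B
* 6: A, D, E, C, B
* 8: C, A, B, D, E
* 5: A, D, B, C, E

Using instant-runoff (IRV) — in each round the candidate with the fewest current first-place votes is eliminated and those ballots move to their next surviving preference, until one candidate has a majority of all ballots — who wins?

Round 1: A 11, B 13, C 8, D 5, E 6. D eliminated.
Round 2: A 16, B 13, C 8, E 6. E eliminated.
Round 3: A 22, B 13, C 8. A has a majority (≥22).

A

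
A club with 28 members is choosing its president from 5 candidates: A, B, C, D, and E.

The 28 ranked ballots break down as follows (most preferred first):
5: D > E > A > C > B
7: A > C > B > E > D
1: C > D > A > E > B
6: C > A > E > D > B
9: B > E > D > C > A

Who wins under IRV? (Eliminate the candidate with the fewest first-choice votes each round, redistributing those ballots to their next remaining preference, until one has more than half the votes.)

Round 1: A 7, B 9, C 7, D 5, E 0. E eliminated.
Round 2: A 7, B 9, C 7, D 5. D eliminated.
Round 3: A 12, B 9, C 7. C eliminated.
Round 4: A 19, B 9. A has a majority (≥15).

A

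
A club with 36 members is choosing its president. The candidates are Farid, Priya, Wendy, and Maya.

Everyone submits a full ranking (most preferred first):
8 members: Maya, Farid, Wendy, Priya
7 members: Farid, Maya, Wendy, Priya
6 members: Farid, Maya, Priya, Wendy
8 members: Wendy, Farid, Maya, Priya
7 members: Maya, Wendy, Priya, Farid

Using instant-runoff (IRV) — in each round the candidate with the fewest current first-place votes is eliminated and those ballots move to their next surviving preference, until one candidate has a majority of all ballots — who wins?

Round 1: Farid 13, Priya 0, Wendy 8, Maya 15. Priya eliminated.
Round 2: Farid 13, Wendy 8, Maya 15. Wendy eliminated.
Round 3: Farid 21, Maya 15. Farid has a majority (≥19).

Farid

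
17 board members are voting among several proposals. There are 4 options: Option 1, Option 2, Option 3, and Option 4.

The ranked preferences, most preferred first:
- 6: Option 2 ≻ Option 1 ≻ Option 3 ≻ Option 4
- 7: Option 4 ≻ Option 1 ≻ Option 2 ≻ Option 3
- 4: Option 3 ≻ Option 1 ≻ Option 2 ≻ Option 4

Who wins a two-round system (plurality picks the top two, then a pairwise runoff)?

Option 2

Round 1 first-place votes: Option 1 0, Option 2 6, Option 3 4, Option 4 7. Option 4 and Option 2 advance.
Runoff: Option 4 is ranked above Option 2 on 7 ballots, Option 2 above Option 4 on 10.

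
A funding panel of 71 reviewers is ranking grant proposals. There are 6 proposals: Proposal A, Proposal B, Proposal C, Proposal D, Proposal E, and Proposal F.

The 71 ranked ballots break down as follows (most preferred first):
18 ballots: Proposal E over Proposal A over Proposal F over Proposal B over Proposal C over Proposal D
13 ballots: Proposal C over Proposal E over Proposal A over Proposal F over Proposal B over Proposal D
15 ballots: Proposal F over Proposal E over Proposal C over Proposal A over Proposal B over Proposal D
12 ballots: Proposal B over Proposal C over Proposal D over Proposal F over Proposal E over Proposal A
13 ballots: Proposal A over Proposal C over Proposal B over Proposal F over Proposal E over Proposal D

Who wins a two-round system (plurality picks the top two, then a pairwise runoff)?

Round 1 first-place votes: Proposal A 13, Proposal B 12, Proposal C 13, Proposal D 0, Proposal E 18, Proposal F 15. Proposal E and Proposal F advance.
Runoff: Proposal E is ranked above Proposal F on 31 ballots, Proposal F above Proposal E on 40.

Proposal F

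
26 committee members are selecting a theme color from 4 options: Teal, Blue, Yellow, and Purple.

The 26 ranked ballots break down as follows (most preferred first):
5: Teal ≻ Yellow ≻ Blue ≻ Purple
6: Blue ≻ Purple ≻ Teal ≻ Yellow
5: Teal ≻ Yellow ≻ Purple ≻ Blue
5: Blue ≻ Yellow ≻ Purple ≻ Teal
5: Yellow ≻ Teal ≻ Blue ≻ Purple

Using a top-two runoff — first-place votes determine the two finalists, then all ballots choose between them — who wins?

Round 1 first-place votes: Teal 10, Blue 11, Yellow 5, Purple 0. Blue and Teal advance.
Runoff: Blue is ranked above Teal on 11 ballots, Teal above Blue on 15.

Teal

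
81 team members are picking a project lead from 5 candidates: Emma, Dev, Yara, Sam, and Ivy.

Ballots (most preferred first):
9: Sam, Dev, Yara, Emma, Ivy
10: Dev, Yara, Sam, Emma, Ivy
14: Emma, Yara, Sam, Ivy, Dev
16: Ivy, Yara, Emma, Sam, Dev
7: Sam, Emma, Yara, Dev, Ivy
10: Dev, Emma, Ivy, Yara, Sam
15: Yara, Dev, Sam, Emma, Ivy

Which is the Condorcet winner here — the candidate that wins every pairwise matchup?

Yara vs Emma: 50–31
Yara vs Dev: 52–29
Yara vs Sam: 65–16
Yara vs Ivy: 55–26
Yara beats every other candidate.

Yara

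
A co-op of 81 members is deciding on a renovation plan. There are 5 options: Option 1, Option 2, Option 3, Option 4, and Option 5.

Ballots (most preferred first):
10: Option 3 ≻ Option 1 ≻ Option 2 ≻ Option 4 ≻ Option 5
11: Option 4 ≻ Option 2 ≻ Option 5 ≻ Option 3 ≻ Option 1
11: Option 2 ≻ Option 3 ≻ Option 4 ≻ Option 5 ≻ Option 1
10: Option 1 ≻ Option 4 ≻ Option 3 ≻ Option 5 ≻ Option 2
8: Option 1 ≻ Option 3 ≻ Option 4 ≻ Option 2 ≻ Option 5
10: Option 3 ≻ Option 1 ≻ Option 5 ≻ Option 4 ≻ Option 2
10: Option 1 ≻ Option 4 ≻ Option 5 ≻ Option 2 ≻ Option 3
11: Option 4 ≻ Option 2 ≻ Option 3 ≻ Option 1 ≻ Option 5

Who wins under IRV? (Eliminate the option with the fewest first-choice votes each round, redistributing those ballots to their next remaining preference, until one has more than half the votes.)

Round 1: Option 1 28, Option 2 11, Option 3 20, Option 4 22, Option 5 0. Option 5 eliminated.
Round 2: Option 1 28, Option 2 11, Option 3 20, Option 4 22. Option 2 eliminated.
Round 3: Option 1 28, Option 3 31, Option 4 22. Option 4 eliminated.
Round 4: Option 1 28, Option 3 53. Option 3 has a majority (≥41).

Option 3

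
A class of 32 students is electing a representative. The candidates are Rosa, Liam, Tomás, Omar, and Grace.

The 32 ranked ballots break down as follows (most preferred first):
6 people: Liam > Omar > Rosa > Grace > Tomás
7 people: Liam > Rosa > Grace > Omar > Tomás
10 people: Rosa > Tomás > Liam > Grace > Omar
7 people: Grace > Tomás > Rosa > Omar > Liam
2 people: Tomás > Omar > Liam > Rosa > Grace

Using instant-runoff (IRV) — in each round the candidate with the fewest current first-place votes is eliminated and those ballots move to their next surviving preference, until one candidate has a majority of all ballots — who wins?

Round 1: Rosa 10, Liam 13, Tomás 2, Omar 0, Grace 7. Omar eliminated.
Round 2: Rosa 10, Liam 13, Tomás 2, Grace 7. Tomás eliminated.
Round 3: Rosa 10, Liam 15, Grace 7. Grace eliminated.
Round 4: Rosa 17, Liam 15. Rosa has a majority (≥17).

Rosa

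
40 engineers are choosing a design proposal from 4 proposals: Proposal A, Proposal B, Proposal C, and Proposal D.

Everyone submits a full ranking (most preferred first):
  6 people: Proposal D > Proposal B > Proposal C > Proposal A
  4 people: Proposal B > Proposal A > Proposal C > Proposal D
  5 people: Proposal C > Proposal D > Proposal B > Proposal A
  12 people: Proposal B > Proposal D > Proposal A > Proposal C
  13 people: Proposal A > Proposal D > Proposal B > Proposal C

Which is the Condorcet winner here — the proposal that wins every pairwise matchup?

Proposal D

Proposal D vs Proposal A: 23–17
Proposal D vs Proposal B: 24–16
Proposal D vs Proposal C: 31–9
Proposal D beats every other proposal.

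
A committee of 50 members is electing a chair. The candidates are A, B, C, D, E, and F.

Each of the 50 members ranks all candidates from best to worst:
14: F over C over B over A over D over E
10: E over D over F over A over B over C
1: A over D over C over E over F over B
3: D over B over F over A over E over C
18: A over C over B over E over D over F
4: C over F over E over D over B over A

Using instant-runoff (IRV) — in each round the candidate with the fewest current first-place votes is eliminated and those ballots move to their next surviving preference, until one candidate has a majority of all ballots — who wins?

F

Round 1: A 19, B 0, C 4, D 3, E 10, F 14. B eliminated.
Round 2: A 19, C 4, D 3, E 10, F 14. D eliminated.
Round 3: A 19, C 4, E 10, F 17. C eliminated.
Round 4: A 19, E 10, F 21. E eliminated.
Round 5: A 19, F 31. F has a majority (≥26).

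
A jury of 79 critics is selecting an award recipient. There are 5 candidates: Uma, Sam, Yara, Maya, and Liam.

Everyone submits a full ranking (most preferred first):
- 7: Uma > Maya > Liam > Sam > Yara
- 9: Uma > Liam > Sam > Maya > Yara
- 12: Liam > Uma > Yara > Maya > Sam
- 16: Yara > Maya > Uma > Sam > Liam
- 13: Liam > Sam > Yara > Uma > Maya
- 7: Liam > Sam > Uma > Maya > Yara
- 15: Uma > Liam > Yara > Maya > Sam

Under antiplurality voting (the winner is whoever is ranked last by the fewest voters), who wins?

Uma

Last-place votes: Uma 0, Sam 27, Yara 23, Maya 13, Liam 16.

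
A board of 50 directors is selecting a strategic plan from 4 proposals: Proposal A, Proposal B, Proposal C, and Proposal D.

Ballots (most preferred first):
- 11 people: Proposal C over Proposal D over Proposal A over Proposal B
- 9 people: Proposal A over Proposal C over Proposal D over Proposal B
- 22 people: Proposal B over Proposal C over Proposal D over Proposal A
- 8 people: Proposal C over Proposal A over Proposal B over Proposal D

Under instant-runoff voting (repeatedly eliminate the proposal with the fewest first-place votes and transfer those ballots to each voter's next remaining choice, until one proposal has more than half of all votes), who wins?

Round 1: Proposal A 9, Proposal B 22, Proposal C 19, Proposal D 0. Proposal D eliminated.
Round 2: Proposal A 9, Proposal B 22, Proposal C 19. Proposal A eliminated.
Round 3: Proposal B 22, Proposal C 28. Proposal C has a majority (≥26).

Proposal C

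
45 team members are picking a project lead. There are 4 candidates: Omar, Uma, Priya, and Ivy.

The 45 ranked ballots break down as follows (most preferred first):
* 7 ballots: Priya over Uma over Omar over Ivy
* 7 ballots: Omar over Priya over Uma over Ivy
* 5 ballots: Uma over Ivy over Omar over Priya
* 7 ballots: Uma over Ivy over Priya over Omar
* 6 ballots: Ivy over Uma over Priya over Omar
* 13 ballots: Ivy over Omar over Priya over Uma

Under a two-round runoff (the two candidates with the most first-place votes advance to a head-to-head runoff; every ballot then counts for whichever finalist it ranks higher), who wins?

Round 1 first-place votes: Omar 7, Uma 12, Priya 7, Ivy 19. Ivy and Uma advance.
Runoff: Ivy is ranked above Uma on 19 ballots, Uma above Ivy on 26.

Uma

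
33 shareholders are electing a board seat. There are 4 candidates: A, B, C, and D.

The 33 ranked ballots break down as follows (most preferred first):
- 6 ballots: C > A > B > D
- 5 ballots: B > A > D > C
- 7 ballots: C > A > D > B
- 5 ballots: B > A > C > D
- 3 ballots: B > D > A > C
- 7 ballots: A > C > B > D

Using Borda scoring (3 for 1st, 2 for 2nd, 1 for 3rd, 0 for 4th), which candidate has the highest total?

A: 6×2 + 5×2 + 7×2 + 5×2 + 3×1 + 7×3 = 70
B: 6×1 + 5×3 + 7×0 + 5×3 + 3×3 + 7×1 = 52
C: 6×3 + 5×0 + 7×3 + 5×1 + 3×0 + 7×2 = 58
D: 6×0 + 5×1 + 7×1 + 5×0 + 3×2 + 7×0 = 18

A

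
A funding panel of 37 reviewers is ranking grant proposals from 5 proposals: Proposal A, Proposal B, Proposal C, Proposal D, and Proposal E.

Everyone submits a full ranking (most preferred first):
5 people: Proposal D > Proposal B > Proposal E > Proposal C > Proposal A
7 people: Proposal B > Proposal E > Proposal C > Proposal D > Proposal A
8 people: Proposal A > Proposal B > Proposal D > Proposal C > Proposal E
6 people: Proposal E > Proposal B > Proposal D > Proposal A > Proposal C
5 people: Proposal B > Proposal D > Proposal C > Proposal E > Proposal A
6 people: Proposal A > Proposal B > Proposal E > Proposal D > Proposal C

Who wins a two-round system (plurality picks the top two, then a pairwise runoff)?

Proposal B

Round 1 first-place votes: Proposal A 14, Proposal B 12, Proposal C 0, Proposal D 5, Proposal E 6. Proposal A and Proposal B advance.
Runoff: Proposal A is ranked above Proposal B on 14 ballots, Proposal B above Proposal A on 23.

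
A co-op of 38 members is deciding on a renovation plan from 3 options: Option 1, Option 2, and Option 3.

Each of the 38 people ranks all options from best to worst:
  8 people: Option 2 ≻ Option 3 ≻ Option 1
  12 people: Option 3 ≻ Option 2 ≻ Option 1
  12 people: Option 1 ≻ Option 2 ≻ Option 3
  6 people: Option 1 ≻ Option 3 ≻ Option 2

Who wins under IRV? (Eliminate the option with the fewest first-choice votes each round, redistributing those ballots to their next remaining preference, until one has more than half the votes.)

Round 1: Option 1 18, Option 2 8, Option 3 12. Option 2 eliminated.
Round 2: Option 1 18, Option 3 20. Option 3 has a majority (≥20).

Option 3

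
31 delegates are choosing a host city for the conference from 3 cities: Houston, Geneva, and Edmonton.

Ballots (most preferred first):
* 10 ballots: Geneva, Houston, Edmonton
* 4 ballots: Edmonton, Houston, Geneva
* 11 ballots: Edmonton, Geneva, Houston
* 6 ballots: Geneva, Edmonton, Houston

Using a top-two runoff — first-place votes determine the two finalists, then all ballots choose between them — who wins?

Geneva

Round 1 first-place votes: Houston 0, Geneva 16, Edmonton 15. Geneva and Edmonton advance.
Runoff: Geneva is ranked above Edmonton on 16 ballots, Edmonton above Geneva on 15.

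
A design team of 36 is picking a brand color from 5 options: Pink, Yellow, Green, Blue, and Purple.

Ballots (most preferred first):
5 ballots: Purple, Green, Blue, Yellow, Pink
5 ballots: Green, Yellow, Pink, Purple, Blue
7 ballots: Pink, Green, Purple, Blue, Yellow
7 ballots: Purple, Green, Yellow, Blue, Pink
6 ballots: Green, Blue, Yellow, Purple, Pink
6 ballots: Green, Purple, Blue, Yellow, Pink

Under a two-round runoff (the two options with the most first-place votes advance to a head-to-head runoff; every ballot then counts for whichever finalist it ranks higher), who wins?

Green

Round 1 first-place votes: Pink 7, Yellow 0, Green 17, Blue 0, Purple 12. Green and Purple advance.
Runoff: Green is ranked above Purple on 24 ballots, Purple above Green on 12.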